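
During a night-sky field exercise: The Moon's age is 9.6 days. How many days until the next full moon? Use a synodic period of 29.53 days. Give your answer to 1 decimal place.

Full moon is 0.5 of the way through the cycle: age 0.5 × 29.53 = 14.765 d.
So 5.165 days remain (14.765 − 9.6).

5.2 days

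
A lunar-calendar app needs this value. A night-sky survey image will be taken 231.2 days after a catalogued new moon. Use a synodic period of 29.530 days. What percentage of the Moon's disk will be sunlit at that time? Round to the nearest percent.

Reduce mod P: 231.2 − 7×29.530 = 24.49 d into the current lunation.
The Moon has covered 24.49/29.530 of its cycle, so θ ≈ 360° × 24.49/29.530 = 298.6°.
Illuminated fraction = (1 − cos 298.6°)/2 = (1 − 0.478)/2 ≈ 0.261, so 26%.

26%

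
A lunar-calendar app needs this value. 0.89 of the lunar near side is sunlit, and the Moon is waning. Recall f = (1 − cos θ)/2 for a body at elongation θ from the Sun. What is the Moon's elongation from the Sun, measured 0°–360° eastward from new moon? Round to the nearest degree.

219°

Invert f = (1 − cos θ)/2 to get cos θ = 1 − 2(0.89) = -0.780, hence θ₀ = arccos -0.780 = 141.3°.
Waning ⇒ past full, so θ = 360° − 141.3° = 218.7°.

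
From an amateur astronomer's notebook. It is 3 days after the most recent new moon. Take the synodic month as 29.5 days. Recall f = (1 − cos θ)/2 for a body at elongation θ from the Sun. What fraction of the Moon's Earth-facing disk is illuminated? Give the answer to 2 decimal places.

Phase angle: θ = 360°·(3 d)/(29.5 d) = 36.6°.
Illuminated fraction = (1 − cos 36.6°)/2 = (1 − 0.803)/2 ≈ 0.099.

0.10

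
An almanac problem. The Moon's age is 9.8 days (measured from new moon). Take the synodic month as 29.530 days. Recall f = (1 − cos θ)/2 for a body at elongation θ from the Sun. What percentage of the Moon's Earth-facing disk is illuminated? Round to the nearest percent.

75%

The Moon has covered 9.8/29.530 of its cycle, so θ ≈ 360° × 9.8/29.530 = 119.5°.
cos 119.5° = (-0.492), so f = (1 − (-0.492))/2 = 0.746, so 75%.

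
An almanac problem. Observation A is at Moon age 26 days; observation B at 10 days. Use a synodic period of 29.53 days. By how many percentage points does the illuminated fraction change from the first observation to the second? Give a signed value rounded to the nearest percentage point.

θ₁ = 360° × 26/29.53 = 317.0°, f₁ = (1 − cos θ₁)/2 = 0.135.
θ₂ = 360° × 10/29.53 = 121.9°, f₂ = (1 − cos θ₂)/2 = 0.764.
Change = f₂ − f₁ = +0.630 → +63 percentage points.

+63 pp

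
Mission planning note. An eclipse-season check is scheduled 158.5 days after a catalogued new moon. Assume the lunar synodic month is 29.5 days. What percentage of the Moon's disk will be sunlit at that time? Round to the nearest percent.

158.5 d spans 5 complete synodic months (5 × 29.5 = 147.50 d) plus 11.00 d.
The Moon has covered 11.00/29.5 of its cycle, so θ ≈ 360° × 11.00/29.5 = 134.2°.
Illuminated fraction = (1 − cos 134.2°)/2 = (1 − (-0.698))/2 ≈ 0.849, so 85%.

85%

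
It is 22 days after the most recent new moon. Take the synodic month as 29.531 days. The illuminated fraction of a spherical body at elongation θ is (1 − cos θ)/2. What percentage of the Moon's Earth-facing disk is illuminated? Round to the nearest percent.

52%

The Moon has covered 22/29.531 of its cycle, so θ ≈ 360° × 22/29.531 = 268.2°.
With cos θ = (-0.032), the lit fraction is (1 − (-0.032))/2 ≈ 0.516, so 52%.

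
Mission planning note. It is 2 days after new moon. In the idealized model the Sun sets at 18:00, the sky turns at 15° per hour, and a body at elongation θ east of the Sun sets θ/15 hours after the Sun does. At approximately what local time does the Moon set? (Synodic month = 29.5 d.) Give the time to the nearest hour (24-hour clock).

20:00

Phase angle: θ = 360°·(2 d)/(29.5 d) = 24.4°.
The Moon trails the Sun by θ/15 = 24.4/15 ≈ 1.63 hours.
18:00 + 1.63 h ≈ 19:38 → 20:00 to the nearest hour.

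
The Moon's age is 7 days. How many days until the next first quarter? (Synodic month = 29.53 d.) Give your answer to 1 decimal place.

First quarter occurs at elongation 90°, i.e. at age 29.53 × 90/360 = 7.383 d.
So 0.383 days remain (7.383 − 7).

0.4 days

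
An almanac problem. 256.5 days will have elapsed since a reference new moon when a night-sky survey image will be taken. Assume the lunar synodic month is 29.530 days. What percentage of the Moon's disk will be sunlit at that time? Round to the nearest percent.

70%

256.5/29.530 = 8.686 lunations, so 8 complete cycles and 20.26 d into the next.
Phase angle: θ = 360°·(20.26 d)/(29.530 d) = 247.0°.
cos 247.0° = (-0.391), so f = (1 − (-0.391))/2 = 0.695, so 70%.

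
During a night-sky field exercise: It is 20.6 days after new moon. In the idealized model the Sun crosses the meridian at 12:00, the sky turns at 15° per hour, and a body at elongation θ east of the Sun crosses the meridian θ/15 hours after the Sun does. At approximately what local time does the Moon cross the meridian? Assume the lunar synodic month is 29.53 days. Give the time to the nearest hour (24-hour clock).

Elongation θ = 360° × 20.6/29.53 ≈ 251.1°.
The Moon trails the Sun by θ/15 = 251.1/15 ≈ 16.74 hours.
12:00 + 16.74 h ≈ 04:45 → 05:00 to the nearest hour.

05:00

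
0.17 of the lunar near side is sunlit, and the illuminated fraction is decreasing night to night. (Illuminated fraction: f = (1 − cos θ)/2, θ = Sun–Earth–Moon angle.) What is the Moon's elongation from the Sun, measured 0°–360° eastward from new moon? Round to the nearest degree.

From f = (1 − cos θ)/2: cos θ = 1 − 2×0.17 = 0.660; arccos → 48.7°.
Waning ⇒ past full, so θ = 360° − 48.7° = 311.3°.

311°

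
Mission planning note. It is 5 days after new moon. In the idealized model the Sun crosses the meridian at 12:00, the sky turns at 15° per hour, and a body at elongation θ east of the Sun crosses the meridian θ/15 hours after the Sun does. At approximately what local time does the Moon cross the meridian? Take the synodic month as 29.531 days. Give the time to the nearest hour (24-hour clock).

The Moon has covered 5/29.531 of its cycle, so θ ≈ 360° × 5/29.531 = 61.0°.
Delay after the Sun = 61.0° / (15°/h) ≈ 4.06 h.
12:00 + 4.06 h ≈ 16:04 → 16:00 to the nearest hour.

16:00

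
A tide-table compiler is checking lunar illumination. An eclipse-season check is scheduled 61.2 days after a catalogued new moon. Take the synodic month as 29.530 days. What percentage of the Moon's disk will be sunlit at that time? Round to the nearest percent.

5%

61.2/29.530 = 2.072 lunations, so 2 complete cycles and 2.14 d into the next.
The Moon has covered 2.14/29.530 of its cycle, so θ ≈ 360° × 2.14/29.530 = 26.1°.
cos 26.1° = 0.898, so f = (1 − 0.898)/2 = 0.051, so 5%.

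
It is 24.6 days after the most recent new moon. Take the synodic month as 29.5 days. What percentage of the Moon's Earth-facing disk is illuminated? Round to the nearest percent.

25%

Phase angle: θ = 360°·(24.6 d)/(29.5 d) = 300.2°.
With cos θ = 0.503, the lit fraction is (1 − 0.503)/2 ≈ 0.248, so 25%.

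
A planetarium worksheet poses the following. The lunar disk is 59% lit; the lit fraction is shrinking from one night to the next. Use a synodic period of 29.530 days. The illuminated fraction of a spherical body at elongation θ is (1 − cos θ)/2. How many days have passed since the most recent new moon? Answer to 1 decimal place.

21.3 days

From f = (1 − cos θ)/2: cos θ = 1 − 2×0.59 = -0.180; arccos → 100.4°.
Waning ⇒ past full, so θ = 360° − 100.4° = 259.6°.
Age = 29.530 × 259.6°/360° ≈ 21.30 days.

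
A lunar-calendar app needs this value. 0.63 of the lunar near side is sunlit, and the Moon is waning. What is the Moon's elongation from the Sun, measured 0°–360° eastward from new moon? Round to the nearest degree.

255°

From f = (1 − cos θ)/2: cos θ = 1 − 2×0.63 = -0.260; arccos → 105.1°.
Since the Moon is past full (waning), take the reflex angle: θ = 360° − 105.1° = 254.9°.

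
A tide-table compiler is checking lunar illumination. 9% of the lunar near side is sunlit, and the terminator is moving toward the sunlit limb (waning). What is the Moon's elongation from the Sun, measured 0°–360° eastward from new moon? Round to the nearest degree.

325°

Invert f = (1 − cos θ)/2 to get cos θ = 1 − 2(0.09) = 0.820, hence θ₀ = arccos 0.820 = 34.9°.
Waning ⇒ past full, so θ = 360° − 34.9° = 325.1°.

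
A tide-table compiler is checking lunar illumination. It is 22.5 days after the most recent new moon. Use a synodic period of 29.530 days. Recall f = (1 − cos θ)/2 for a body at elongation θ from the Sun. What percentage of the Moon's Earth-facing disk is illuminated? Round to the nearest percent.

The Moon has covered 22.5/29.530 of its cycle, so θ ≈ 360° × 22.5/29.530 = 274.3°.
With cos θ = 0.075, the lit fraction is (1 − 0.075)/2 ≈ 0.463, so 46%.

46%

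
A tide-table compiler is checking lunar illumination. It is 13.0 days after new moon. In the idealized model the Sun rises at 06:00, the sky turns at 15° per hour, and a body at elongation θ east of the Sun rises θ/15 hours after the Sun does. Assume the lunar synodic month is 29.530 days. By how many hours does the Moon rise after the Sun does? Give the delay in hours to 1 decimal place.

Phase angle: θ = 360°·(13.0 d)/(29.530 d) = 158.5°.
At 15° of sky rotation per hour, 158.5° corresponds to a 10.57 h lag.
So the Moon rises 10.57 h after the Sun.

10.6 h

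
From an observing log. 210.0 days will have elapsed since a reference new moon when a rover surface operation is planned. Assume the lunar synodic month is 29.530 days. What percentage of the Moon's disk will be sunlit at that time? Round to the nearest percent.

Reduce mod P: 210.0 − 7×29.530 = 3.29 d into the current lunation.
Elongation θ = 360° × 3.29/29.530 ≈ 40.1°.
Illuminated fraction = (1 − cos 40.1°)/2 = (1 − 0.765)/2 ≈ 0.118, so 12%.

12%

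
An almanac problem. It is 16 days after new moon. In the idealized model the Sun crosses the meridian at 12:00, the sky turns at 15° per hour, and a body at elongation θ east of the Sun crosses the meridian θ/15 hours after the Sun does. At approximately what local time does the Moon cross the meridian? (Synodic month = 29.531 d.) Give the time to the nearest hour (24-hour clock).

The Moon has covered 16/29.531 of its cycle, so θ ≈ 360° × 16/29.531 = 195.0°.
Delay after the Sun = 195.0° / (15°/h) ≈ 13.00 h.
12:00 + 13.00 h ≈ 01:00 → 01:00 to the nearest hour.

01:00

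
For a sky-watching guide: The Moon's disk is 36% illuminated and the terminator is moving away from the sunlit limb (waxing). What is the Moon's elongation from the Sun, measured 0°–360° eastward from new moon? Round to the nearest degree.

From f = (1 − cos θ)/2: cos θ = 1 − 2×0.36 = 0.280; arccos → 73.7°.
The Moon is waxing (0°–180°), so θ = 73.7° directly.

74°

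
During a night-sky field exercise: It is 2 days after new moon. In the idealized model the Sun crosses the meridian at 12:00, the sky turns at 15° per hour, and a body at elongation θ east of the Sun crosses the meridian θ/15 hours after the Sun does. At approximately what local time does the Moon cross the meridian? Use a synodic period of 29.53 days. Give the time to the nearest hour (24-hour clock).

Phase angle: θ = 360°·(2 d)/(29.53 d) = 24.4°.
At 15° of sky rotation per hour, 24.4° corresponds to a 1.63 h lag.
12:00 + 1.63 h ≈ 13:38 → 14:00 to the nearest hour.

14:00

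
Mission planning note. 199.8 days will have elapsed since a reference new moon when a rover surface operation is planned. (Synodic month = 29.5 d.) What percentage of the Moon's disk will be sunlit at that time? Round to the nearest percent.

Reduce mod P: 199.8 − 6×29.5 = 22.80 d into the current lunation.
Phase angle: θ = 360°·(22.80 d)/(29.5 d) = 278.2°.
Illuminated fraction = (1 − cos 278.2°)/2 = (1 − 0.143)/2 ≈ 0.428, so 43%.

43%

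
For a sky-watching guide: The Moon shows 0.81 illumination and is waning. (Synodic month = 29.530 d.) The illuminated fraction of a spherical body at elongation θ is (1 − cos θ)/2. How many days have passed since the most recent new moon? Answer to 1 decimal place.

19.0 days

cos θ = 1 − 2f = -0.620, giving a principal value of 128.3°.
Since the Moon is past full (waning), take the reflex angle: θ = 360° − 128.3° = 231.7°.
At 360°/29.530 d per day, 231.7° corresponds to 19.00 days.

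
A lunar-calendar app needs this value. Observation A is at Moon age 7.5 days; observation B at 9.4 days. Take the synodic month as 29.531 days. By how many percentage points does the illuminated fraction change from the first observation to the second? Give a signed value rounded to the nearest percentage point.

θ₁ = 360° × 7.5/29.531 = 91.4°, f₁ = (1 − cos θ₁)/2 = 0.512.
θ₂ = 360° × 9.4/29.531 = 114.6°, f₂ = (1 − cos θ₂)/2 = 0.708.
Change = f₂ − f₁ = +0.196 → +20 percentage points.

+20 pp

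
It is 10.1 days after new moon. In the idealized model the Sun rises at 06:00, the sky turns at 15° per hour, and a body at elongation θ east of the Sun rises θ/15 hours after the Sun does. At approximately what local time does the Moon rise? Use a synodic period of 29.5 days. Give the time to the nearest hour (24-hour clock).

Phase angle: θ = 360°·(10.1 d)/(29.5 d) = 123.3°.
At 15° of sky rotation per hour, 123.3° corresponds to a 8.22 h lag.
06:00 + 8.22 h ≈ 14:13 → 14:00 to the nearest hour.

14:00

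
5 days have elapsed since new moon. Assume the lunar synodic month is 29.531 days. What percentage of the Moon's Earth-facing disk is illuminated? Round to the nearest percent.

26%

Phase angle: θ = 360°·(5 d)/(29.531 d) = 61.0°.
cos 61.0° = 0.486, so f = (1 − 0.486)/2 = 0.257, so 26%.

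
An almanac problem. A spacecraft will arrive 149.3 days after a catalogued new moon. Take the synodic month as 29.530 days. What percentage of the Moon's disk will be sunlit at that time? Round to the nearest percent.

149.3/29.530 = 5.056 lunations, so 5 complete cycles and 1.65 d into the next.
The Moon has covered 1.65/29.530 of its cycle, so θ ≈ 360° × 1.65/29.530 = 20.1°.
With cos θ = 0.939, the lit fraction is (1 − 0.939)/2 ≈ 0.030, so 3%.

3%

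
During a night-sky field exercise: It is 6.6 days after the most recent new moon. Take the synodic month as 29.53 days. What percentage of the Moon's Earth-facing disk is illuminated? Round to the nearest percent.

42%

Phase angle: θ = 360°·(6.6 d)/(29.53 d) = 80.5°.
With cos θ = 0.166, the lit fraction is (1 − 0.166)/2 ≈ 0.417, so 42%.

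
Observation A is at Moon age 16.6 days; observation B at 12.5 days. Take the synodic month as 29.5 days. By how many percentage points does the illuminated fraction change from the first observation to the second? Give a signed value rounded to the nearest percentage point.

First observation: θ = 360°·16.6/29.5 = 202.6°, so f = 0.962.
Second observation: θ = 152.5°, f = 0.944.
Δf = 0.944 − 0.962 = -0.018, i.e. -2 pp.

-2 pp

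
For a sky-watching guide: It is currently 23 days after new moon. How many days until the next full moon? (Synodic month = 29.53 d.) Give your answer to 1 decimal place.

21.3 days

Full moon occurs at elongation 180°, i.e. at age 29.53 × 180/360 = 14.765 d.
This lunation's full moon (14.765 d) has passed, so add one period: 44.295 − 23 = 21.295 days.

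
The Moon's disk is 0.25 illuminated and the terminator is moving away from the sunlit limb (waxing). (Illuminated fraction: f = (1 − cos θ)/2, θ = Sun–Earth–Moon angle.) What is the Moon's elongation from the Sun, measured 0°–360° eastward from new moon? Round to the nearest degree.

From f = (1 − cos θ)/2: cos θ = 1 − 2×0.25 = 0.500; arccos → 60.0°.
The Moon is waxing (0°–180°), so θ = 60.0° directly.

60°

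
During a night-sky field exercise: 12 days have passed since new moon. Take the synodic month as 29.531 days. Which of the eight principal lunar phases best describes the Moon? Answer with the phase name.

θ ≈ 360° × 12/29.531 = 146°, which falls in the waxing gibbous sector.

waxing gibbous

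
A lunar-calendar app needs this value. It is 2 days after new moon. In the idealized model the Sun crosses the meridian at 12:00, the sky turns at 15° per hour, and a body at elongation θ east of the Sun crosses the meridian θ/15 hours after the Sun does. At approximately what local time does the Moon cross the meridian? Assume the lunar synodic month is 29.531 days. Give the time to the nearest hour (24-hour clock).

Elongation θ = 360° × 2/29.531 ≈ 24.4°.
The Moon trails the Sun by θ/15 = 24.4/15 ≈ 1.63 hours.
12:00 + 1.63 h ≈ 13:38 → 14:00 to the nearest hour.

14:00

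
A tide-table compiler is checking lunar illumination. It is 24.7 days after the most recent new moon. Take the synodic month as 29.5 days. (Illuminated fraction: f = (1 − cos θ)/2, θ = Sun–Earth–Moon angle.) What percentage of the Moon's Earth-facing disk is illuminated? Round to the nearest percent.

Phase angle: θ = 360°·(24.7 d)/(29.5 d) = 301.4°.
With cos θ = 0.521, the lit fraction is (1 − 0.521)/2 ≈ 0.239, so 24%.

24%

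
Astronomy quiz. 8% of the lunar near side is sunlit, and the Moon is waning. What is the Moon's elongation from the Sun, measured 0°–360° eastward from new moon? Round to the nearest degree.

327°

Invert f = (1 − cos θ)/2 to get cos θ = 1 − 2(0.08) = 0.840, hence θ₀ = arccos 0.840 = 32.9°.
Since the Moon is past full (waning), take the reflex angle: θ = 360° − 32.9° = 327.1°.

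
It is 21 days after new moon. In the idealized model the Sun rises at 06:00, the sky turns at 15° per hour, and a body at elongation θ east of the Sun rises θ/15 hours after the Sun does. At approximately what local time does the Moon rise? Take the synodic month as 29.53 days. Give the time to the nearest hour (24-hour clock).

The Moon has covered 21/29.53 of its cycle, so θ ≈ 360° × 21/29.53 = 256.0°.
At 15° of sky rotation per hour, 256.0° corresponds to a 17.07 h lag.
06:00 + 17.07 h ≈ 23:04 → 23:00 to the nearest hour.

23:00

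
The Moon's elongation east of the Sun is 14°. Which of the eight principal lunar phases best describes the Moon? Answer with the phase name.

14° lies in the new moon sector of the 8-phase cycle.

new moon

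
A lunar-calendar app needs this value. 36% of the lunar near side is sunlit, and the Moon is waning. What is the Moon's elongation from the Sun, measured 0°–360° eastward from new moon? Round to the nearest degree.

From f = (1 − cos θ)/2: cos θ = 1 − 2×0.36 = 0.280; arccos → 73.7°.
A waning Moon lies in 180°–360°, so θ = 360° − 73.7° = 286.3°.

286°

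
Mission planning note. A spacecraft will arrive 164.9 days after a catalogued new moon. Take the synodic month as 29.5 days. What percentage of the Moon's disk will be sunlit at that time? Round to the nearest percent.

164.9 d spans 5 complete synodic months (5 × 29.5 = 147.50 d) plus 17.40 d.
Phase angle: θ = 360°·(17.40 d)/(29.5 d) = 212.3°.
cos 212.3° = (-0.845), so f = (1 − (-0.845))/2 = 0.922, so 92%.

92%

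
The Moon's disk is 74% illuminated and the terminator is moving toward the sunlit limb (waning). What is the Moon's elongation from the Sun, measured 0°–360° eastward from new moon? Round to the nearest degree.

From f = (1 − cos θ)/2: cos θ = 1 − 2×0.74 = -0.480; arccos → 118.7°.
Waning ⇒ past full, so θ = 360° − 118.7° = 241.3°.

241°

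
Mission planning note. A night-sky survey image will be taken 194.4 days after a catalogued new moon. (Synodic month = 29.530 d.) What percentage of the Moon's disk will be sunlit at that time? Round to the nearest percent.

93%

194.4 d spans 6 complete synodic months (6 × 29.530 = 177.18 d) plus 17.22 d.
Phase angle: θ = 360°·(17.22 d)/(29.530 d) = 209.9°.
With cos θ = (-0.867), the lit fraction is (1 − (-0.867))/2 ≈ 0.933, so 93%.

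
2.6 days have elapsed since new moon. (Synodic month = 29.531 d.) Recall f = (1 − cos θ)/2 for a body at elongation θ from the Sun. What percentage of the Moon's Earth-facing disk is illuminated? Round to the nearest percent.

Elongation θ = 360° × 2.6/29.531 ≈ 31.7°.
cos 31.7° = 0.851, so f = (1 − 0.851)/2 = 0.075, so 7%.

7%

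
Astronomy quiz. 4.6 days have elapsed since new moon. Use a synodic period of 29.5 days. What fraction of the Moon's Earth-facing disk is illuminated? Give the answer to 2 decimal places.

Elongation θ = 360° × 4.6/29.5 ≈ 56.1°.
cos 56.1° = 0.557, so f = (1 − 0.557)/2 = 0.221.

0.22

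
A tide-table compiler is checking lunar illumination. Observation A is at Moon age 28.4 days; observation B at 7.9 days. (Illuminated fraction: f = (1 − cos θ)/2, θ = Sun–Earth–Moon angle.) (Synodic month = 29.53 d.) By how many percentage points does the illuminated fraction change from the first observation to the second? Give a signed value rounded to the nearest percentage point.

+54 percentage points

First observation: θ = 360°·28.4/29.53 = 346.2°, so f = 0.014.
Second observation: θ = 96.3°, f = 0.555.
Δf = 0.555 − 0.014 = +0.541, i.e. +54 pp.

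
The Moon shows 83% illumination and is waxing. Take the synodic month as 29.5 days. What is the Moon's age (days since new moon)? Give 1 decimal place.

10.8 days

Invert f = (1 − cos θ)/2 to get cos θ = 1 − 2(0.83) = -0.660, hence θ₀ = arccos -0.660 = 131.3°.
Before full moon the principal value applies: θ = 131.3°.
Age = 29.5 × 131.3°/360° ≈ 10.76 days.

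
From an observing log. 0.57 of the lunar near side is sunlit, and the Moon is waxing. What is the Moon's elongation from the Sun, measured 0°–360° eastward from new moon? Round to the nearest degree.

From f = (1 − cos θ)/2: cos θ = 1 − 2×0.57 = -0.140; arccos → 98.0°.
Waxing ⇒ before full, so θ = 98.0°.

98°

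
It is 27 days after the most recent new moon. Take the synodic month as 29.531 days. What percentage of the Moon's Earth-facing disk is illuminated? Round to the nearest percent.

7%

Elongation θ = 360° × 27/29.531 ≈ 329.1°.
cos 329.1° = 0.858, so f = (1 − 0.858)/2 = 0.071, so 7%.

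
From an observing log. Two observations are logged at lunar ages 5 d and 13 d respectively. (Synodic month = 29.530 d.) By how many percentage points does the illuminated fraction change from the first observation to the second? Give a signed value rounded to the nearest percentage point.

+71 percentage points

θ₁ = 360° × 5/29.530 = 61.0°, f₁ = (1 − cos θ₁)/2 = 0.257.
θ₂ = 360° × 13/29.530 = 158.5°, f₂ = (1 − cos θ₂)/2 = 0.965.
Change = f₂ − f₁ = +0.708 → +71 percentage points.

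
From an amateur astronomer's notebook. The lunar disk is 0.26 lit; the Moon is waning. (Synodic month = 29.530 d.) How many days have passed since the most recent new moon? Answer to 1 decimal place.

24.5 days

From f = (1 − cos θ)/2: cos θ = 1 − 2×0.26 = 0.480; arccos → 61.3°.
Waning ⇒ past full, so θ = 360° − 61.3° = 298.7°.
At 360°/29.530 d per day, 298.7° corresponds to 24.50 days.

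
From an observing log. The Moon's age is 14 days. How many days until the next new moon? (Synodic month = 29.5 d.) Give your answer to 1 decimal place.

15.5 days

The next new moon completes the synodic month: 29.5 − 14 = 15.500 days.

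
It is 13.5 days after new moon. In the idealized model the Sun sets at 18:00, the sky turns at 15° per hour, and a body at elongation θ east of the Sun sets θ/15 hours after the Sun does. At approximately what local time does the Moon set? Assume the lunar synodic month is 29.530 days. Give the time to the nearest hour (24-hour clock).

Elongation θ = 360° × 13.5/29.530 ≈ 164.6°.
Delay after the Sun = 164.6° / (15°/h) ≈ 10.97 h.
18:00 + 10.97 h ≈ 04:58 → 05:00 to the nearest hour.

05:00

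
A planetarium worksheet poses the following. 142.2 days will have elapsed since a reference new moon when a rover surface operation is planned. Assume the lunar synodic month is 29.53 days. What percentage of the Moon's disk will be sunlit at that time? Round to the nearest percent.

30%

Reduce mod P: 142.2 − 4×29.53 = 24.08 d into the current lunation.
Phase angle: θ = 360°·(24.08 d)/(29.53 d) = 293.6°.
With cos θ = 0.400, the lit fraction is (1 − 0.400)/2 ≈ 0.300, so 30%.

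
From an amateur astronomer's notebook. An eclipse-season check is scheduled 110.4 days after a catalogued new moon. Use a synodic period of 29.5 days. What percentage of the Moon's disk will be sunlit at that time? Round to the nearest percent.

110.4 d spans 3 complete synodic months (3 × 29.5 = 88.50 d) plus 21.90 d.
The Moon has covered 21.90/29.5 of its cycle, so θ ≈ 360° × 21.90/29.5 = 267.3°.
cos 267.3° = (-0.048), so f = (1 − (-0.048))/2 = 0.524, so 52%.

52%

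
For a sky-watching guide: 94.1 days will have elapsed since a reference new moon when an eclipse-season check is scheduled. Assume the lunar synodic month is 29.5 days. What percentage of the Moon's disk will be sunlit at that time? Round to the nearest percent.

32%

Reduce mod P: 94.1 − 3×29.5 = 5.60 d into the current lunation.
Phase angle: θ = 360°·(5.60 d)/(29.5 d) = 68.3°.
With cos θ = 0.369, the lit fraction is (1 − 0.369)/2 ≈ 0.315, so 32%.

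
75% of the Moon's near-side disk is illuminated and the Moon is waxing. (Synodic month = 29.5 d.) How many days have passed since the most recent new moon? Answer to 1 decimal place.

Invert f = (1 − cos θ)/2 to get cos θ = 1 − 2(0.75) = -0.500, hence θ₀ = arccos -0.500 = 120.0°.
Waxing ⇒ before full, so θ = 120.0°.
At 360°/29.5 d per day, 120.0° corresponds to 9.83 days.

9.8 days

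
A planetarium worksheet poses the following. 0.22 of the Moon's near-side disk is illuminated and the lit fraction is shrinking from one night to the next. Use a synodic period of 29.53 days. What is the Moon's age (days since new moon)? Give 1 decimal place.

Invert f = (1 − cos θ)/2 to get cos θ = 1 − 2(0.22) = 0.560, hence θ₀ = arccos 0.560 = 55.9°.
Since the Moon is past full (waning), take the reflex angle: θ = 360° − 55.9° = 304.1°.
That fraction of the synodic month is 304.1/360 × 29.53 d ≈ 24.94 d.

24.9 days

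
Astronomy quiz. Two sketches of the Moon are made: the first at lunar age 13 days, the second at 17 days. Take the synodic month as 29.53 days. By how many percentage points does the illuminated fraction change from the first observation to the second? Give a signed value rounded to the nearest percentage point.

-2 percentage points

θ₁ = 360° × 13/29.53 = 158.5°, f₁ = (1 − cos θ₁)/2 = 0.965.
θ₂ = 360° × 17/29.53 = 207.2°, f₂ = (1 − cos θ₂)/2 = 0.945.
Change = f₂ − f₁ = -0.021 → -2 percentage points.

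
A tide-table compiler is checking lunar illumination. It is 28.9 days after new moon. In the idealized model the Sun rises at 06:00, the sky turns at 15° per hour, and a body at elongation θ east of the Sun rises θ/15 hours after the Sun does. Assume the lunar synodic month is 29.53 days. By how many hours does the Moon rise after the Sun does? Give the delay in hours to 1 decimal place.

The Moon has covered 28.9/29.53 of its cycle, so θ ≈ 360° × 28.9/29.53 = 352.3°.
At 15° of sky rotation per hour, 352.3° corresponds to a 23.49 h lag.
So the Moon rises 23.49 h after the Sun.

23.5 h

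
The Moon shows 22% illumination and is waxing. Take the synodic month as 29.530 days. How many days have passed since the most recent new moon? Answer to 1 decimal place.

4.6 days

From f = (1 − cos θ)/2: cos θ = 1 − 2×0.22 = 0.560; arccos → 55.9°.
Before full moon the principal value applies: θ = 55.9°.
Age = 29.530 × 55.9°/360° ≈ 4.59 days.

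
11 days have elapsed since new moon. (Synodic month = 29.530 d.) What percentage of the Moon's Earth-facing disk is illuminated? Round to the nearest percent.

Phase angle: θ = 360°·(11 d)/(29.530 d) = 134.1°.
Illuminated fraction = (1 − cos 134.1°)/2 = (1 − (-0.696))/2 ≈ 0.848, so 85%.

85%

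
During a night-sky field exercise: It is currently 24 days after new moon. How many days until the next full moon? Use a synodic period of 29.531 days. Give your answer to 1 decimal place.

20.3 days

Full moon is 0.5 of the way through the cycle: age 0.5 × 29.531 = 14.765 d.
Already past this cycle's full moon; the next is at 14.765 + 29.531 = 44.296 d, so 44.296 − 24 = 20.296 days.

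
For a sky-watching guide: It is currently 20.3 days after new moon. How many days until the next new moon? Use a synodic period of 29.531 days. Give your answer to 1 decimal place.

9.2 days

One full lunation from the last new moon is 29.531 d; remaining = 29.531 − 20.3 = 9.231 d.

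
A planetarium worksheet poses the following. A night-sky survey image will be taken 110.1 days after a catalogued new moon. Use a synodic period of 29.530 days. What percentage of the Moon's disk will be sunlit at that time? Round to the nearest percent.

110.1/29.530 = 3.728 lunations, so 3 complete cycles and 21.51 d into the next.
Elongation θ = 360° × 21.51/29.530 ≈ 262.2°.
Illuminated fraction = (1 − cos 262.2°)/2 = (1 − (-0.135))/2 ≈ 0.568, so 57%.

57%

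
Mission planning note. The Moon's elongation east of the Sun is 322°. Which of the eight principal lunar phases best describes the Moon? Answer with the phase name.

The waning crescent sector spans roughly 292°–338°; 322° falls inside it.

waning crescent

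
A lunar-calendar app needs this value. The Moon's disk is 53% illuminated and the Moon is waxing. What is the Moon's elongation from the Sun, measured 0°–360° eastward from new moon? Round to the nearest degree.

cos θ = 1 − 2f = -0.060, giving a principal value of 93.4°.
Waxing ⇒ before full, so θ = 93.4°.

93°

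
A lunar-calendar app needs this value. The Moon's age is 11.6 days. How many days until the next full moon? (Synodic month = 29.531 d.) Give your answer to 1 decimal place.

Full moon occurs at elongation 180°, i.e. at age 29.531 × 180/360 = 14.765 d.
So 3.165 days remain (14.765 − 11.6).

3.2 days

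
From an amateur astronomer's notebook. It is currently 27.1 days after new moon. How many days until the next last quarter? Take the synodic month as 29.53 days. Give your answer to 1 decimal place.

24.6 days

Last quarter occurs at elongation 270°, i.e. at age 29.53 × 270/360 = 22.148 d.
This lunation's last quarter (22.148 d) has passed, so add one period: 51.678 − 27.1 = 24.578 days.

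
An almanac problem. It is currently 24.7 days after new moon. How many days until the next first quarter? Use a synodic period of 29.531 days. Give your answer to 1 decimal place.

12.2 days

First quarter is 0.25 of the way through the cycle: age 0.25 × 29.531 = 7.383 d.
This lunation's first quarter (7.383 d) has passed, so add one period: 36.914 − 24.7 = 12.214 days.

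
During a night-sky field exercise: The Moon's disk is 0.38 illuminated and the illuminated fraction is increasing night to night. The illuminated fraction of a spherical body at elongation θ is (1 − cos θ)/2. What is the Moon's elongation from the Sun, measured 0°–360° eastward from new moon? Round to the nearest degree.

76°

Invert f = (1 − cos θ)/2 to get cos θ = 1 − 2(0.38) = 0.240, hence θ₀ = arccos 0.240 = 76.1°.
Waxing ⇒ before full, so θ = 76.1°.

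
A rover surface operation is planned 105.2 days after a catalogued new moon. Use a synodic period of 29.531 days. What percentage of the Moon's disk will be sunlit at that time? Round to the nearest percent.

96%

Reduce mod P: 105.2 − 3×29.531 = 16.61 d into the current lunation.
Phase angle: θ = 360°·(16.61 d)/(29.531 d) = 202.4°.
With cos θ = (-0.924), the lit fraction is (1 − (-0.924))/2 ≈ 0.962, so 96%.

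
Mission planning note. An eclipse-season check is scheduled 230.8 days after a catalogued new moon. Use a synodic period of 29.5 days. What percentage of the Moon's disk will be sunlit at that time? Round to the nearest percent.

28%

230.8 d spans 7 complete synodic months (7 × 29.5 = 206.50 d) plus 24.30 d.
Phase angle: θ = 360°·(24.30 d)/(29.5 d) = 296.5°.
With cos θ = 0.447, the lit fraction is (1 − 0.447)/2 ≈ 0.277, so 28%.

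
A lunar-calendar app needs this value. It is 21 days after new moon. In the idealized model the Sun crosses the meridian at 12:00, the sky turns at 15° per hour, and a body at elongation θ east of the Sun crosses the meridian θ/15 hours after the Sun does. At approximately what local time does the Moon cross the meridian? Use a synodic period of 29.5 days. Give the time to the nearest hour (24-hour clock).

05:00

Elongation θ = 360° × 21/29.5 ≈ 256.3°.
Delay after the Sun = 256.3° / (15°/h) ≈ 17.08 h.
12:00 + 17.08 h ≈ 05:05 → 05:00 to the nearest hour.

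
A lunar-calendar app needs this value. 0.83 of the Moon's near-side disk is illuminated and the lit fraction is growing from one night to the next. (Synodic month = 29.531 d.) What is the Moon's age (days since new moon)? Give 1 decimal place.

10.8 days

From f = (1 − cos θ)/2: cos θ = 1 − 2×0.83 = -0.660; arccos → 131.3°.
Before full moon the principal value applies: θ = 131.3°.
That fraction of the synodic month is 131.3/360 × 29.531 d ≈ 10.77 d.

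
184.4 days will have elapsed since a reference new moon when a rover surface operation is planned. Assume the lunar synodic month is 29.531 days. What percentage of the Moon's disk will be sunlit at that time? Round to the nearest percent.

184.4/29.531 = 6.244 lunations, so 6 complete cycles and 7.21 d into the next.
Phase angle: θ = 360°·(7.21 d)/(29.531 d) = 87.9°.
With cos θ = 0.036, the lit fraction is (1 − 0.036)/2 ≈ 0.482, so 48%.

48%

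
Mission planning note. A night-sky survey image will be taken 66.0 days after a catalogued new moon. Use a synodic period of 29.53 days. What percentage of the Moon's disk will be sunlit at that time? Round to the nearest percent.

66.0 d spans 2 complete synodic months (2 × 29.53 = 59.06 d) plus 6.94 d.
Elongation θ = 360° × 6.94/29.53 ≈ 84.6°.
cos 84.6° = 0.094, so f = (1 − 0.094)/2 = 0.453, so 45%.

45%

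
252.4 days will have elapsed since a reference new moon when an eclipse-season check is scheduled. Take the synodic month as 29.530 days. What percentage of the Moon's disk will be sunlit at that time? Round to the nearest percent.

252.4 d spans 8 complete synodic months (8 × 29.530 = 236.24 d) plus 16.16 d.
Phase angle: θ = 360°·(16.16 d)/(29.530 d) = 197.0°.
cos 197.0° = (-0.956), so f = (1 − (-0.956))/2 = 0.978, so 98%.

98%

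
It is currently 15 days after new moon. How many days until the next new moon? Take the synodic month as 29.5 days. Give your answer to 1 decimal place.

The next new moon completes the synodic month: 29.5 − 15 = 14.500 days.

14.5 days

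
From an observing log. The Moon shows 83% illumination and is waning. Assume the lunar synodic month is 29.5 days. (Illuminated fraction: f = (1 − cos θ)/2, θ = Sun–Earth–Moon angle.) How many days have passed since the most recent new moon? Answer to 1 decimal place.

18.7 days

From f = (1 − cos θ)/2: cos θ = 1 − 2×0.83 = -0.660; arccos → 131.3°.
A waning Moon lies in 180°–360°, so θ = 360° − 131.3° = 228.7°.
That fraction of the synodic month is 228.7/360 × 29.5 d ≈ 18.74 d.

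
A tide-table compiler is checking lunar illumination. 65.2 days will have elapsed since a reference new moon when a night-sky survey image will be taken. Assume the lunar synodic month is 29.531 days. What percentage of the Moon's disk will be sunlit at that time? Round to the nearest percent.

Reduce mod P: 65.2 − 2×29.531 = 6.14 d into the current lunation.
Elongation θ = 360° × 6.14/29.531 ≈ 74.8°.
With cos θ = 0.262, the lit fraction is (1 − 0.262)/2 ≈ 0.369, so 37%.

37%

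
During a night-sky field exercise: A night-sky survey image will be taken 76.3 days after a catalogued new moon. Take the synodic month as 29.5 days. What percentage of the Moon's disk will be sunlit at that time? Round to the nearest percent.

Reduce mod P: 76.3 − 2×29.5 = 17.30 d into the current lunation.
The Moon has covered 17.30/29.5 of its cycle, so θ ≈ 360° × 17.30/29.5 = 211.1°.
Illuminated fraction = (1 − cos 211.1°)/2 = (1 − (-0.856))/2 ≈ 0.928, so 93%.

93%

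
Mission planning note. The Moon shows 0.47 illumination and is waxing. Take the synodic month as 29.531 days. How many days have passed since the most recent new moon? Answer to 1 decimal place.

cos θ = 1 − 2f = 0.060, giving a principal value of 86.6°.
The Moon is waxing (0°–180°), so θ = 86.6° directly.
At 360°/29.531 d per day, 86.6° corresponds to 7.10 days.

7.1 days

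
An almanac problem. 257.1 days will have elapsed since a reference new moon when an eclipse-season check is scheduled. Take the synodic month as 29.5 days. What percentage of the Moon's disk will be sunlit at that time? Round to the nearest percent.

257.1/29.5 = 8.715 lunations, so 8 complete cycles and 21.10 d into the next.
Elongation θ = 360° × 21.10/29.5 ≈ 257.5°.
cos 257.5° = (-0.217), so f = (1 − (-0.217))/2 = 0.608, so 61%.

61%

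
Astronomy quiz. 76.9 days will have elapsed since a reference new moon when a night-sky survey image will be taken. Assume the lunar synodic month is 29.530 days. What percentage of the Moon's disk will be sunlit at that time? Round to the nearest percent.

Reduce mod P: 76.9 − 2×29.530 = 17.84 d into the current lunation.
Phase angle: θ = 360°·(17.84 d)/(29.530 d) = 217.5°.
With cos θ = (-0.793), the lit fraction is (1 − (-0.793))/2 ≈ 0.897, so 90%.

90%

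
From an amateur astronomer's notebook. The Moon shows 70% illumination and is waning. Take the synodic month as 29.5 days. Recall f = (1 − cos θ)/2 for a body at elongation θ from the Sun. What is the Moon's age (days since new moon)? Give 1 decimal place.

20.2 days

cos θ = 1 − 2f = -0.400, giving a principal value of 113.6°.
Since the Moon is past full (waning), take the reflex angle: θ = 360° − 113.6° = 246.4°.
That fraction of the synodic month is 246.4/360 × 29.5 d ≈ 20.19 d.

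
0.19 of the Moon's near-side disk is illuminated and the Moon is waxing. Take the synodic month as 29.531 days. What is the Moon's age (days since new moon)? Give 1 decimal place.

4.2 days

From f = (1 − cos θ)/2: cos θ = 1 − 2×0.19 = 0.620; arccos → 51.7°.
Before full moon the principal value applies: θ = 51.7°.
At 360°/29.531 d per day, 51.7° corresponds to 4.24 days.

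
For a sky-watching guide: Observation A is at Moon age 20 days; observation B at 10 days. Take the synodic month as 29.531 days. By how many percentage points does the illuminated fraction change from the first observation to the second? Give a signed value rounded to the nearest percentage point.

θ₁ = 360° × 20/29.531 = 243.8°, f₁ = (1 − cos θ₁)/2 = 0.721.
θ₂ = 360° × 10/29.531 = 121.9°, f₂ = (1 − cos θ₂)/2 = 0.764.
Change = f₂ − f₁ = +0.044 → +4 percentage points.

+4 percentage points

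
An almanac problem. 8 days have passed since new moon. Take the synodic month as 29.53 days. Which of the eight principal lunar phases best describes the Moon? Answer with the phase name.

first quarter

θ ≈ 360° × 8/29.53 = 98°, which falls in the first quarter sector.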